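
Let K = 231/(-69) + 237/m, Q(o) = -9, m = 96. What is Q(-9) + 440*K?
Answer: -36413/92 ≈ -395.79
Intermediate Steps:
K = -647/736 (K = 231/(-69) + 237/96 = 231*(-1/69) + 237*(1/96) = -77/23 + 79/32 = -647/736 ≈ -0.87908)
Q(-9) + 440*K = -9 + 440*(-647/736) = -9 - 35585/92 = -36413/92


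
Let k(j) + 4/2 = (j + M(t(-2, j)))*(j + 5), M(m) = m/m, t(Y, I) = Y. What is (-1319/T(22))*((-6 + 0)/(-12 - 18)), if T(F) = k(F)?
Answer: -1319/3095 ≈ -0.42617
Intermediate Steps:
M(m) = 1
k(j) = -2 + (1 + j)*(5 + j) (k(j) = -2 + (j + 1)*(j + 5) = -2 + (1 + j)*(5 + j))
T(F) = 3 + F² + 6*F
(-1319/T(22))*((-6 + 0)/(-12 - 18)) = (-1319/(3 + 22² + 6*22))*((-6 + 0)/(-12 - 18)) = (-1319/(3 + 484 + 132))*(-6/(-30)) = (-1319/619)*(-6*(-1/30)) = -1319*1/619*(⅕) = -1319/619*⅕ = -1319/3095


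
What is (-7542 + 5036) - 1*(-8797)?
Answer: 6291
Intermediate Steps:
(-7542 + 5036) - 1*(-8797) = -2506 + 8797 = 6291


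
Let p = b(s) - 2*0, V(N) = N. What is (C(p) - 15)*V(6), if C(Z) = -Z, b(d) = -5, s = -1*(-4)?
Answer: -60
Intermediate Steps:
s = 4
p = -5 (p = -5 - 2*0 = -5 - 1*0 = -5 + 0 = -5)
(C(p) - 15)*V(6) = (-1*(-5) - 15)*6 = (5 - 15)*6 = -10*6 = -60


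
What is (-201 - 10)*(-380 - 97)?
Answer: 100647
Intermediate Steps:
(-201 - 10)*(-380 - 97) = -211*(-477) = 100647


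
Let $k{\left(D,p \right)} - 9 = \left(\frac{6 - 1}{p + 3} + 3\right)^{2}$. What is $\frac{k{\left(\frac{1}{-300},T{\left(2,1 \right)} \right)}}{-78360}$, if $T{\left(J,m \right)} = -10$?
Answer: $- \frac{697}{3839640} \approx -0.00018153$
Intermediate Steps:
$k{\left(D,p \right)} = 9 + \left(3 + \frac{5}{3 + p}\right)^{2}$ ($k{\left(D,p \right)} = 9 + \left(\frac{6 - 1}{p + 3} + 3\right)^{2} = 9 + \left(\frac{5}{3 + p} + 3\right)^{2} = 9 + \left(3 + \frac{5}{3 + p}\right)^{2}$)
$\frac{k{\left(\frac{1}{-300},T{\left(2,1 \right)} \right)}}{-78360} = \frac{9 + \frac{\left(14 + 3 \left(-10\right)\right)^{2}}{\left(3 - 10\right)^{2}}}{-78360} = \left(9 + \frac{\left(14 - 30\right)^{2}}{49}\right) \left(- \frac{1}{78360}\right) = \left(9 + \frac{\left(-16\right)^{2}}{49}\right) \left(- \frac{1}{78360}\right) = \left(9 + \frac{1}{49} \cdot 256\right) \left(- \frac{1}{78360}\right) = \left(9 + \frac{256}{49}\right) \left(- \frac{1}{78360}\right) = \frac{697}{49} \left(- \frac{1}{78360}\right) = - \frac{697}{3839640}$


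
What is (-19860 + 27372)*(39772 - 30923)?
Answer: 66473688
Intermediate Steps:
(-19860 + 27372)*(39772 - 30923) = 7512*8849 = 66473688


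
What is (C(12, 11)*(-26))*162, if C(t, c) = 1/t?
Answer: -351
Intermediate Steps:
(C(12, 11)*(-26))*162 = (-26/12)*162 = ((1/12)*(-26))*162 = -13/6*162 = -351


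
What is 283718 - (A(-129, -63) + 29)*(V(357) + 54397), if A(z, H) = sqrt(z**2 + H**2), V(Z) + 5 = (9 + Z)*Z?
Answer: -5082848 - 555162*sqrt(2290) ≈ -3.1650e+7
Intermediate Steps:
V(Z) = -5 + Z*(9 + Z) (V(Z) = -5 + (9 + Z)*Z = -5 + Z*(9 + Z))
A(z, H) = sqrt(H**2 + z**2)
283718 - (A(-129, -63) + 29)*(V(357) + 54397) = 283718 - (sqrt((-63)**2 + (-129)**2) + 29)*((-5 + 357**2 + 9*357) + 54397) = 283718 - (sqrt(3969 + 16641) + 29)*((-5 + 127449 + 3213) + 54397) = 283718 - (sqrt(20610) + 29)*(130657 + 54397) = 283718 - (3*sqrt(2290) + 29)*185054 = 283718 - (29 + 3*sqrt(2290))*185054 = 283718 - (5366566 + 555162*sqrt(2290)) = 283718 + (-5366566 - 555162*sqrt(2290)) = -5082848 - 555162*sqrt(2290)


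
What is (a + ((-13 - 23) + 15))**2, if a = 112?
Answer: 8281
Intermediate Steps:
(a + ((-13 - 23) + 15))**2 = (112 + ((-13 - 23) + 15))**2 = (112 + (-36 + 15))**2 = (112 - 21)**2 = 91**2 = 8281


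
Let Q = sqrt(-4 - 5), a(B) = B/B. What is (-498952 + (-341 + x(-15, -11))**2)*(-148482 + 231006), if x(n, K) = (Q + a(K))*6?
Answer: -31940996724 - 995239440*I ≈ -3.1941e+10 - 9.9524e+8*I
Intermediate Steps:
a(B) = 1
Q = 3*I (Q = sqrt(-9) = 3*I ≈ 3.0*I)
x(n, K) = 6 + 18*I (x(n, K) = (3*I + 1)*6 = (1 + 3*I)*6 = 6 + 18*I)
(-498952 + (-341 + x(-15, -11))**2)*(-148482 + 231006) = (-498952 + (-341 + (6 + 18*I))**2)*(-148482 + 231006) = (-498952 + (-335 + 18*I)**2)*82524 = -41175514848 + 82524*(-335 + 18*I)**2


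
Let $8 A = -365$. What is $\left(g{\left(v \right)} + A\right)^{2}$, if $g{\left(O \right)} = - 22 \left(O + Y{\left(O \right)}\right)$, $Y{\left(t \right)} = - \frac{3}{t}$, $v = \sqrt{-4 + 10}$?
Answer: $\frac{179689}{64} + \frac{4015 \sqrt{6}}{4} \approx 5266.3$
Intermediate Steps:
$A = - \frac{365}{8}$ ($A = \frac{1}{8} \left(-365\right) = - \frac{365}{8} \approx -45.625$)
$v = \sqrt{6} \approx 2.4495$
$g{\left(O \right)} = - 22 O + \frac{66}{O}$ ($g{\left(O \right)} = - 22 \left(O - \frac{3}{O}\right) = - 22 O + \frac{66}{O}$)
$\left(g{\left(v \right)} + A\right)^{2} = \left(\left(- 22 \sqrt{6} + \frac{66}{\sqrt{6}}\right) - \frac{365}{8}\right)^{2} = \left(\left(- 22 \sqrt{6} + 66 \frac{\sqrt{6}}{6}\right) - \frac{365}{8}\right)^{2} = \left(\left(- 22 \sqrt{6} + 11 \sqrt{6}\right) - \frac{365}{8}\right)^{2} = \left(- 11 \sqrt{6} - \frac{365}{8}\right)^{2} = \left(- \frac{365}{8} - 11 \sqrt{6}\right)^{2}$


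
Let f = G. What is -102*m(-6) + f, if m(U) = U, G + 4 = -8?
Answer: 600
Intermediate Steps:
G = -12 (G = -4 - 8 = -12)
f = -12
-102*m(-6) + f = -102*(-6) - 12 = 612 - 12 = 600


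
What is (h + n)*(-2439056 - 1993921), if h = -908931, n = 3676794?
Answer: -12269873018151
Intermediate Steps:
(h + n)*(-2439056 - 1993921) = (-908931 + 3676794)*(-2439056 - 1993921) = 2767863*(-4432977) = -12269873018151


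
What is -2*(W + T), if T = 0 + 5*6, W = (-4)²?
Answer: -92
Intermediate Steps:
W = 16
T = 30 (T = 0 + 30 = 30)
-2*(W + T) = -2*(16 + 30) = -2*46 = -92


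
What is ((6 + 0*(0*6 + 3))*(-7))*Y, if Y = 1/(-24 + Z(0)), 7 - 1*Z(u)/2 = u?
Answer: 21/5 ≈ 4.2000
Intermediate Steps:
Z(u) = 14 - 2*u
Y = -⅒ (Y = 1/(-24 + (14 - 2*0)) = 1/(-24 + (14 + 0)) = 1/(-24 + 14) = 1/(-10) = -⅒ ≈ -0.10000)
((6 + 0*(0*6 + 3))*(-7))*Y = ((6 + 0*(0*6 + 3))*(-7))*(-⅒) = ((6 + 0*(0 + 3))*(-7))*(-⅒) = ((6 + 0*3)*(-7))*(-⅒) = ((6 + 0)*(-7))*(-⅒) = (6*(-7))*(-⅒) = -42*(-⅒) = 21/5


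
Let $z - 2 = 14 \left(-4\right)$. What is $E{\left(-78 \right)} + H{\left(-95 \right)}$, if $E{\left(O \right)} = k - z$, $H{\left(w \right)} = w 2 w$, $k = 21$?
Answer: $18125$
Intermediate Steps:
$z = -54$ ($z = 2 + 14 \left(-4\right) = 2 - 56 = -54$)
$H{\left(w \right)} = 2 w^{2}$ ($H{\left(w \right)} = 2 w w = 2 w^{2}$)
$E{\left(O \right)} = 75$ ($E{\left(O \right)} = 21 - -54 = 21 + 54 = 75$)
$E{\left(-78 \right)} + H{\left(-95 \right)} = 75 + 2 \left(-95\right)^{2} = 75 + 2 \cdot 9025 = 75 + 18050 = 18125$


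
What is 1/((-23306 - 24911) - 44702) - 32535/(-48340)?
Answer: 604614265/898340892 ≈ 0.67303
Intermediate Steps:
1/((-23306 - 24911) - 44702) - 32535/(-48340) = 1/(-48217 - 44702) - 32535*(-1/48340) = 1/(-92919) + 6507/9668 = -1/92919 + 6507/9668 = 604614265/898340892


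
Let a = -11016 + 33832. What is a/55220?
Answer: 5704/13805 ≈ 0.41318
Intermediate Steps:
a = 22816
a/55220 = 22816/55220 = 22816*(1/55220) = 5704/13805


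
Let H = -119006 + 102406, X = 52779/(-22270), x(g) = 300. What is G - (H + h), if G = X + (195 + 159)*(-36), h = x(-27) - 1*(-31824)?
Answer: -629581139/22270 ≈ -28270.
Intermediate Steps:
X = -52779/22270 (X = 52779*(-1/22270) = -52779/22270 ≈ -2.3700)
h = 32124 (h = 300 - 1*(-31824) = 300 + 31824 = 32124)
H = -16600
G = -283861659/22270 (G = -52779/22270 + (195 + 159)*(-36) = -52779/22270 + 354*(-36) = -52779/22270 - 12744 = -283861659/22270 ≈ -12746.)
G - (H + h) = -283861659/22270 - (-16600 + 32124) = -283861659/22270 - 1*15524 = -283861659/22270 - 15524 = -629581139/22270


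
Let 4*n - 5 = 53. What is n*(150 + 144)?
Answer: 4263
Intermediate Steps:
n = 29/2 (n = 5/4 + (¼)*53 = 5/4 + 53/4 = 29/2 ≈ 14.500)
n*(150 + 144) = 29*(150 + 144)/2 = (29/2)*294 = 4263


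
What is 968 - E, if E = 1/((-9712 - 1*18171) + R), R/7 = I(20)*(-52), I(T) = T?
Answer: 34037785/35163 ≈ 968.00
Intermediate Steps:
R = -7280 (R = 7*(20*(-52)) = 7*(-1040) = -7280)
E = -1/35163 (E = 1/((-9712 - 1*18171) - 7280) = 1/((-9712 - 18171) - 7280) = 1/(-27883 - 7280) = 1/(-35163) = -1/35163 ≈ -2.8439e-5)
968 - E = 968 - 1*(-1/35163) = 968 + 1/35163 = 34037785/35163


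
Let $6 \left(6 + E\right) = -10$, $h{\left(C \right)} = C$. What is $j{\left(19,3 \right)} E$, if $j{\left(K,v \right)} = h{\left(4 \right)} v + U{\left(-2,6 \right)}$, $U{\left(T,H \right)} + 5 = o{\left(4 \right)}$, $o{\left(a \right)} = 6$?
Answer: $- \frac{299}{3} \approx -99.667$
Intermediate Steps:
$U{\left(T,H \right)} = 1$ ($U{\left(T,H \right)} = -5 + 6 = 1$)
$j{\left(K,v \right)} = 1 + 4 v$ ($j{\left(K,v \right)} = 4 v + 1 = 1 + 4 v$)
$E = - \frac{23}{3}$ ($E = -6 + \frac{1}{6} \left(-10\right) = -6 - \frac{5}{3} = - \frac{23}{3} \approx -7.6667$)
$j{\left(19,3 \right)} E = \left(1 + 4 \cdot 3\right) \left(- \frac{23}{3}\right) = \left(1 + 12\right) \left(- \frac{23}{3}\right) = 13 \left(- \frac{23}{3}\right) = - \frac{299}{3}$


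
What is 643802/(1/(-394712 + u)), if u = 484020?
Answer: 57496669016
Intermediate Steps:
643802/(1/(-394712 + u)) = 643802/(1/(-394712 + 484020)) = 643802/(1/89308) = 643802*89308 = 57496669016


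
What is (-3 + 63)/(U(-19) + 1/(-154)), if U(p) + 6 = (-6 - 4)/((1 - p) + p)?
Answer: -1848/493 ≈ -3.7485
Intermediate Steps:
U(p) = -16 (U(p) = -6 + (-6 - 4)/((1 - p) + p) = -6 - 10/1 = -6 - 10*1 = -6 - 10 = -16)
(-3 + 63)/(U(-19) + 1/(-154)) = (-3 + 63)/(-16 + 1/(-154)) = 60/(-16 - 1/154) = 60/(-2465/154) = 60*(-154/2465) = -1848/493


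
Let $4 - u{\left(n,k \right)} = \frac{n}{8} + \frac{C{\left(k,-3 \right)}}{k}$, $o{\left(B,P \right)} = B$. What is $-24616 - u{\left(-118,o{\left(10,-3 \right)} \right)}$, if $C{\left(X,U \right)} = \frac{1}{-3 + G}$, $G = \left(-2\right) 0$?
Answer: $- \frac{1478087}{60} \approx -24635.0$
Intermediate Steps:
$G = 0$
$C{\left(X,U \right)} = - \frac{1}{3}$ ($C{\left(X,U \right)} = \frac{1}{-3 + 0} = \frac{1}{-3} = - \frac{1}{3}$)
$u{\left(n,k \right)} = 4 - \frac{n}{8} + \frac{1}{3 k}$ ($u{\left(n,k \right)} = 4 - \left(\frac{n}{8} - \frac{1}{3 k}\right) = 4 - \left(- \frac{1}{3 k} + \frac{n}{8}\right) = 4 - \frac{n}{8} + \frac{1}{3 k}$)
$-24616 - u{\left(-118,o{\left(10,-3 \right)} \right)} = -24616 - \left(4 - - \frac{59}{4} + \frac{1}{3 \cdot 10}\right) = -24616 - \left(4 + \frac{59}{4} + \frac{1}{3} \cdot \frac{1}{10}\right) = -24616 - \left(4 + \frac{59}{4} + \frac{1}{30}\right) = -24616 - \frac{1127}{60} = - \frac{1478087}{60}$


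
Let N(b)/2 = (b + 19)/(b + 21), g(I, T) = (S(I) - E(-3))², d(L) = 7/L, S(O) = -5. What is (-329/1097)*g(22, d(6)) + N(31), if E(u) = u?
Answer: 10317/14261 ≈ 0.72344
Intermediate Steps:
g(I, T) = 4 (g(I, T) = (-5 - 1*(-3))² = (-5 + 3)² = (-2)² = 4)
N(b) = 2*(19 + b)/(21 + b) (N(b) = 2*((b + 19)/(b + 21)) = 2*((19 + b)/(21 + b)) = 2*(19 + b)/(21 + b))
(-329/1097)*g(22, d(6)) + N(31) = -329/1097*4 + 2*(19 + 31)/(21 + 31) = -329*1/1097*4 + 2*50/52 = -329/1097*4 + 2*(1/52)*50 = -1316/1097 + 25/13 = 10317/14261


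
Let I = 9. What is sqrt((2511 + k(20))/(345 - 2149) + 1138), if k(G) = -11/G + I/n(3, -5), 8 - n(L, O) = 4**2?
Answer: sqrt(369899858570)/18040 ≈ 33.714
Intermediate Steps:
n(L, O) = -8 (n(L, O) = 8 - 1*4**2 = 8 - 1*16 = 8 - 16 = -8)
k(G) = -9/8 - 11/G (k(G) = -11/G + 9/(-8) = -11/G + 9*(-1/8) = -11/G - 9/8 = -9/8 - 11/G)
sqrt((2511 + k(20))/(345 - 2149) + 1138) = sqrt((2511 + (-9/8 - 11/20))/(345 - 2149) + 1138) = sqrt((2511 + (-9/8 - 11*1/20))/(-1804) + 1138) = sqrt((2511 + (-9/8 - 11/20))*(-1/1804) + 1138) = sqrt((2511 - 67/40)*(-1/1804) + 1138) = sqrt((100373/40)*(-1/1804) + 1138) = sqrt(-100373/72160 + 1138) = sqrt(82017707/72160) = sqrt(369899858570)/18040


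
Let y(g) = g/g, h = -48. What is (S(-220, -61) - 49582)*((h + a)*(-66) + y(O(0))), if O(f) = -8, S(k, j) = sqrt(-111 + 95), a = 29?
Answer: -62225410 + 5020*I ≈ -6.2225e+7 + 5020.0*I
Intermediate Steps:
S(k, j) = 4*I (S(k, j) = sqrt(-16) = 4*I)
y(g) = 1
(S(-220, -61) - 49582)*((h + a)*(-66) + y(O(0))) = (4*I - 49582)*((-48 + 29)*(-66) + 1) = (-49582 + 4*I)*(-19*(-66) + 1) = (-49582 + 4*I)*(1254 + 1) = (-49582 + 4*I)*1255 = -62225410 + 5020*I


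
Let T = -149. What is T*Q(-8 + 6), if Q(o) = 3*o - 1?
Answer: 1043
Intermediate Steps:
Q(o) = -1 + 3*o
T*Q(-8 + 6) = -149*(-1 + 3*(-8 + 6)) = -149*(-1 + 3*(-2)) = -149*(-1 - 6) = -149*(-7) = 1043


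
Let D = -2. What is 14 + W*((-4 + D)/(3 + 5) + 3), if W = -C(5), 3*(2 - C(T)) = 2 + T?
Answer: 59/4 ≈ 14.750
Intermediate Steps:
C(T) = 4/3 - T/3 (C(T) = 2 - (2 + T)/3 = 2 + (-2/3 - T/3) = 4/3 - T/3)
W = 1/3 (W = -(4/3 - 1/3*5) = -(4/3 - 5/3) = -1*(-1/3) = 1/3 ≈ 0.33333)
14 + W*((-4 + D)/(3 + 5) + 3) = 14 + ((-4 - 2)/(3 + 5) + 3)/3 = 14 + (-6/8 + 3)/3 = 14 + (-6*1/8 + 3)/3 = 14 + (-3/4 + 3)/3 = 14 + (1/3)*(9/4) = 14 + 3/4 = 59/4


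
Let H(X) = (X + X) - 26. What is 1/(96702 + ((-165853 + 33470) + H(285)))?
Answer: -1/35137 ≈ -2.8460e-5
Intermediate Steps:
H(X) = -26 + 2*X (H(X) = 2*X - 26 = -26 + 2*X)
1/(96702 + ((-165853 + 33470) + H(285))) = 1/(96702 + ((-165853 + 33470) + (-26 + 2*285))) = 1/(96702 + (-132383 + (-26 + 570))) = 1/(96702 + (-132383 + 544)) = 1/(96702 - 131839) = 1/(-35137) = -1/35137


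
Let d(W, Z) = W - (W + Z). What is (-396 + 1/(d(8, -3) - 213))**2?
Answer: 6915751921/44100 ≈ 1.5682e+5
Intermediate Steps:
d(W, Z) = -Z (d(W, Z) = W + (-W - Z) = -Z)
(-396 + 1/(d(8, -3) - 213))**2 = (-396 + 1/(-1*(-3) - 213))**2 = (-396 + 1/(3 - 213))**2 = (-396 + 1/(-210))**2 = (-396 - 1/210)**2 = (-83161/210)**2 = 6915751921/44100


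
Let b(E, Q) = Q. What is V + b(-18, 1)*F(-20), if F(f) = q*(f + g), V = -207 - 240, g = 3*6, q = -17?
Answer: -413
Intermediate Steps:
g = 18
V = -447
F(f) = -306 - 17*f (F(f) = -17*(f + 18) = -17*(18 + f) = -306 - 17*f)
V + b(-18, 1)*F(-20) = -447 + 1*(-306 - 17*(-20)) = -447 + 1*(-306 + 340) = -447 + 1*34 = -447 + 34 = -413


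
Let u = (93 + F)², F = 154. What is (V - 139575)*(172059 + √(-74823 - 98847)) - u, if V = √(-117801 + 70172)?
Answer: -61009 - (139575 - I*√47629)*(172059 + I*√173670) ≈ -2.4015e+10 - 2.0616e+7*I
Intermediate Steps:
V = I*√47629 (V = √(-47629) = I*√47629 ≈ 218.24*I)
u = 61009 (u = (93 + 154)² = 247² = 61009)
(V - 139575)*(172059 + √(-74823 - 98847)) - u = (I*√47629 - 139575)*(172059 + √(-74823 - 98847)) - 1*61009 = (-139575 + I*√47629)*(172059 + √(-173670)) - 61009 = (-139575 + I*√47629)*(172059 + I*√173670) - 61009 = -61009 + (-139575 + I*√47629)*(172059 + I*√173670)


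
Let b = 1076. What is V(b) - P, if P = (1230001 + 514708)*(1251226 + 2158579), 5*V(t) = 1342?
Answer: -29745587357383/5 ≈ -5.9491e+12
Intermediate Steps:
V(t) = 1342/5 (V(t) = (⅕)*1342 = 1342/5)
P = 5949117471745 (P = 1744709*3409805 = 5949117471745)
V(b) - P = 1342/5 - 1*5949117471745 = 1342/5 - 5949117471745 = -29745587357383/5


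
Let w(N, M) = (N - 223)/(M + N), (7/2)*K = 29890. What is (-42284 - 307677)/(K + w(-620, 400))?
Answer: -76991420/1879643 ≈ -40.961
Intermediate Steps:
K = 8540 (K = (2/7)*29890 = 8540)
w(N, M) = (-223 + N)/(M + N)
(-42284 - 307677)/(K + w(-620, 400)) = (-42284 - 307677)/(8540 + (-223 - 620)/(400 - 620)) = -349961/(8540 - 843/(-220)) = -349961/(8540 - 1/220*(-843)) = -349961/(8540 + 843/220) = -349961/1879643/220 = -349961*220/1879643 = -76991420/1879643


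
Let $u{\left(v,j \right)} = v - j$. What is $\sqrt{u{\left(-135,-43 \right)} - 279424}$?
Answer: $2 i \sqrt{69879} \approx 528.69 i$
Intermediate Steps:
$\sqrt{u{\left(-135,-43 \right)} - 279424} = \sqrt{\left(-135 - -43\right) - 279424} = \sqrt{\left(-135 + 43\right) - 279424} = \sqrt{-92 - 279424} = \sqrt{-279516} = 2 i \sqrt{69879}$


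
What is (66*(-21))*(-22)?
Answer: 30492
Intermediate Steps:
(66*(-21))*(-22) = -1386*(-22) = 30492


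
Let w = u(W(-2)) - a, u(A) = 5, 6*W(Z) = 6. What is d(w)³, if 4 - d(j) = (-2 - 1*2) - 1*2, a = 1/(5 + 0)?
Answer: 1000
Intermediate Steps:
W(Z) = 1 (W(Z) = (⅙)*6 = 1)
a = ⅕ (a = 1/5 = ⅕ ≈ 0.20000)
w = 24/5 (w = 5 - 1*⅕ = 5 - ⅕ = 24/5 ≈ 4.8000)
d(j) = 10 (d(j) = 4 - ((-2 - 1*2) - 1*2) = 4 - ((-2 - 2) - 2) = 4 - (-4 - 2) = 4 - 1*(-6) = 4 + 6 = 10)
d(w)³ = 10³ = 1000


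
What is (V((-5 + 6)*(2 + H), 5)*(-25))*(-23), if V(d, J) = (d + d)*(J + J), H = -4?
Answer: -23000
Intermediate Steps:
V(d, J) = 4*J*d (V(d, J) = (2*d)*(2*J) = 4*J*d)
(V((-5 + 6)*(2 + H), 5)*(-25))*(-23) = ((4*5*((-5 + 6)*(2 - 4)))*(-25))*(-23) = ((4*5*(1*(-2)))*(-25))*(-23) = ((4*5*(-2))*(-25))*(-23) = -40*(-25)*(-23) = 1000*(-23) = -23000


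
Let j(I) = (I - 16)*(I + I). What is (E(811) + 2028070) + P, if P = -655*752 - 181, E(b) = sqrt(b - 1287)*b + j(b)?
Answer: 2824819 + 1622*I*sqrt(119) ≈ 2.8248e+6 + 17694.0*I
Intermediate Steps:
j(I) = 2*I*(-16 + I) (j(I) = (-16 + I)*(2*I) = 2*I*(-16 + I))
E(b) = b*sqrt(-1287 + b) + 2*b*(-16 + b) (E(b) = sqrt(b - 1287)*b + 2*b*(-16 + b) = sqrt(-1287 + b)*b + 2*b*(-16 + b) = b*sqrt(-1287 + b) + 2*b*(-16 + b))
P = -492741 (P = -492560 - 181 = -492741)
(E(811) + 2028070) + P = (811*(-32 + sqrt(-1287 + 811) + 2*811) + 2028070) - 492741 = (811*(-32 + sqrt(-476) + 1622) + 2028070) - 492741 = (811*(-32 + 2*I*sqrt(119) + 1622) + 2028070) - 492741 = (811*(1590 + 2*I*sqrt(119)) + 2028070) - 492741 = ((1289490 + 1622*I*sqrt(119)) + 2028070) - 492741 = (3317560 + 1622*I*sqrt(119)) - 492741 = 2824819 + 1622*I*sqrt(119)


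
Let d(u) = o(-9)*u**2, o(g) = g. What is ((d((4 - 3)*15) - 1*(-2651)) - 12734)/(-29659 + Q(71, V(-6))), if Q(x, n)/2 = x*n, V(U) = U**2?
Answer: 12108/24547 ≈ 0.49326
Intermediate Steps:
d(u) = -9*u**2
Q(x, n) = 2*n*x (Q(x, n) = 2*(x*n) = 2*(n*x) = 2*n*x)
((d((4 - 3)*15) - 1*(-2651)) - 12734)/(-29659 + Q(71, V(-6))) = ((-9*225*(4 - 3)**2 - 1*(-2651)) - 12734)/(-29659 + 2*(-6)**2*71) = ((-9*(1*15)**2 + 2651) - 12734)/(-29659 + 2*36*71) = ((-9*15**2 + 2651) - 12734)/(-29659 + 5112) = ((-9*225 + 2651) - 12734)/(-24547) = ((-2025 + 2651) - 12734)*(-1/24547) = (626 - 12734)*(-1/24547) = -12108*(-1/24547) = 12108/24547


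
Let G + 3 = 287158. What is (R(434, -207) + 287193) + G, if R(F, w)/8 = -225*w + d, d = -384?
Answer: 943876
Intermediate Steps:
R(F, w) = -3072 - 1800*w (R(F, w) = 8*(-225*w - 384) = 8*(-384 - 225*w) = -3072 - 1800*w)
G = 287155 (G = -3 + 287158 = 287155)
(R(434, -207) + 287193) + G = ((-3072 - 1800*(-207)) + 287193) + 287155 = ((-3072 + 372600) + 287193) + 287155 = (369528 + 287193) + 287155 = 656721 + 287155 = 943876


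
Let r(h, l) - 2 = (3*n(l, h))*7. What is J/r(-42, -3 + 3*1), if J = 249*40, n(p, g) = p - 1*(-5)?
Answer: 9960/107 ≈ 93.084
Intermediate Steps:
n(p, g) = 5 + p (n(p, g) = p + 5 = 5 + p)
r(h, l) = 107 + 21*l (r(h, l) = 2 + (3*(5 + l))*7 = 2 + (15 + 3*l)*7 = 2 + (105 + 21*l) = 107 + 21*l)
J = 9960
J/r(-42, -3 + 3*1) = 9960/(107 + 21*(-3 + 3*1)) = 9960/(107 + 21*(-3 + 3)) = 9960/(107 + 21*0) = 9960/(107 + 0) = 9960/107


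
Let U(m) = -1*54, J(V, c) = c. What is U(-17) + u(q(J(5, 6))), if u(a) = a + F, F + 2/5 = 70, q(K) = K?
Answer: 108/5 ≈ 21.600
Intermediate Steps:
F = 348/5 (F = -2/5 + 70 = 348/5 ≈ 69.600)
u(a) = 348/5 + a (u(a) = a + 348/5 = 348/5 + a)
U(m) = -54
U(-17) + u(q(J(5, 6))) = -54 + (348/5 + 6) = -54 + 378/5 = 108/5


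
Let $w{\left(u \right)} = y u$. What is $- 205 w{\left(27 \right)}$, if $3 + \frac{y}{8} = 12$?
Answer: $-398520$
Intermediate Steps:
$y = 72$ ($y = -24 + 8 \cdot 12 = -24 + 96 = 72$)
$w{\left(u \right)} = 72 u$
$- 205 w{\left(27 \right)} = - 205 \cdot 72 \cdot 27 = \left(-205\right) 1944 = -398520$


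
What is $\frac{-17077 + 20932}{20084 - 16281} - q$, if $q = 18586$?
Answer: $- \frac{70678703}{3803} \approx -18585.0$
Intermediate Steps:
$\frac{-17077 + 20932}{20084 - 16281} - q = \frac{-17077 + 20932}{20084 - 16281} - 18586 = \frac{3855}{3803} - 18586 = - \frac{70678703}{3803}$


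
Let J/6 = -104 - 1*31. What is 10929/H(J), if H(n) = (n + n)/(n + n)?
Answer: 10929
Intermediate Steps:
J = -810 (J = 6*(-104 - 1*31) = 6*(-104 - 31) = 6*(-135) = -810)
H(n) = 1 (H(n) = (2*n)/((2*n)) = (2*n)*(1/(2*n)) = 1)
10929/H(J) = 10929/1 = 10929*1 = 10929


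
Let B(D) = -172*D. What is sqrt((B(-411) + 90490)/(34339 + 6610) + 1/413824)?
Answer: sqrt(17660845122358486578)/2118209872 ≈ 1.9840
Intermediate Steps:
sqrt((B(-411) + 90490)/(34339 + 6610) + 1/413824) = sqrt((-172*(-411) + 90490)/(34339 + 6610) + 1/413824) = sqrt((70692 + 90490)/40949 + 1/413824) = sqrt(161182*(1/40949) + 1/413824) = sqrt(161182/40949 + 1/413824) = sqrt(66701020917/16945678976) = sqrt(17660845122358486578)/2118209872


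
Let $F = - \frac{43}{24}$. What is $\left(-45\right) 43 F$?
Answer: $\frac{27735}{8} \approx 3466.9$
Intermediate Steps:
$F = - \frac{43}{24}$ ($F = \left(-43\right) \frac{1}{24} = - \frac{43}{24} \approx -1.7917$)
$\left(-45\right) 43 F = \left(-45\right) 43 \left(- \frac{43}{24}\right) = \left(-1935\right) \left(- \frac{43}{24}\right) = \frac{27735}{8}$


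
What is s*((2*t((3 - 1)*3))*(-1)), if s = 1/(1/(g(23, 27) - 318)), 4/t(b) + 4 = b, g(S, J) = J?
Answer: 1164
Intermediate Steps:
t(b) = 4/(-4 + b)
s = -291 (s = 1/(1/(27 - 318)) = 1/(1/(-291)) = 1/(-1/291) = -291)
s*((2*t((3 - 1)*3))*(-1)) = -291*2*(4/(-4 + (3 - 1)*3))*(-1) = -291*2*(4/(-4 + 2*3))*(-1) = -291*2*(4/(-4 + 6))*(-1) = -291*2*(4/2)*(-1) = -291*2*(4*(½))*(-1) = -291*2*2*(-1) = -1164*(-1) = -291*(-4) = 1164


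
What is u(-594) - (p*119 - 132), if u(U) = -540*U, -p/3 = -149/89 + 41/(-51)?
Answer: 28480652/89 ≈ 3.2001e+5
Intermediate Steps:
p = 11248/1513 (p = -3*(-149/89 + 41/(-51)) = -3*(-149*1/89 + 41*(-1/51)) = -3*(-149/89 - 41/51) = -3*(-11248/4539) = 11248/1513 ≈ 7.4342)
u(-594) - (p*119 - 132) = -540*(-594) - ((11248/1513)*119 - 132) = 320760 - (78736/89 - 132) = 320760 - 1*66988/89 = 320760 - 66988/89 = 28480652/89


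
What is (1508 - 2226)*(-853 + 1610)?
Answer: -543526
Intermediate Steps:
(1508 - 2226)*(-853 + 1610) = -718*757 = -543526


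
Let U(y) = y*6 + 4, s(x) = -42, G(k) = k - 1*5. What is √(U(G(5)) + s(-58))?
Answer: I*√38 ≈ 6.1644*I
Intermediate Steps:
G(k) = -5 + k (G(k) = k - 5 = -5 + k)
U(y) = 4 + 6*y (U(y) = 6*y + 4 = 4 + 6*y)
√(U(G(5)) + s(-58)) = √((4 + 6*(-5 + 5)) - 42) = √((4 + 6*0) - 42) = √((4 + 0) - 42) = √(4 - 42) = √(-38) = I*√38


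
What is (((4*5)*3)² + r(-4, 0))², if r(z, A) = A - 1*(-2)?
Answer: 12974404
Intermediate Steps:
r(z, A) = 2 + A (r(z, A) = A + 2 = 2 + A)
(((4*5)*3)² + r(-4, 0))² = (((4*5)*3)² + (2 + 0))² = ((20*3)² + 2)² = (60² + 2)² = (3600 + 2)² = 3602² = 12974404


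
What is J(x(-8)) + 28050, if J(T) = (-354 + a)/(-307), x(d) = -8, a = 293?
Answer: 8611411/307 ≈ 28050.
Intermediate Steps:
J(T) = 61/307 (J(T) = (-354 + 293)/(-307) = -61*(-1/307) = 61/307)
J(x(-8)) + 28050 = 61/307 + 28050 = 8611411/307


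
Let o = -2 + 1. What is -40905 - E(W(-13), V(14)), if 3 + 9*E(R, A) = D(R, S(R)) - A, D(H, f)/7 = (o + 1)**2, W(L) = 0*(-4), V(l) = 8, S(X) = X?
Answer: -368134/9 ≈ -40904.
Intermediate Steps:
W(L) = 0
o = -1
D(H, f) = 0 (D(H, f) = 7*(-1 + 1)**2 = 7*0**2 = 7*0 = 0)
E(R, A) = -1/3 - A/9 (E(R, A) = -1/3 + (0 - A)/9 = -1/3 + (-A)/9 = -1/3 - A/9)
-40905 - E(W(-13), V(14)) = -40905 - (-1/3 - 1/9*8) = -40905 - (-1/3 - 8/9) = -40905 - 1*(-11/9) = -40905 + 11/9 = -368134/9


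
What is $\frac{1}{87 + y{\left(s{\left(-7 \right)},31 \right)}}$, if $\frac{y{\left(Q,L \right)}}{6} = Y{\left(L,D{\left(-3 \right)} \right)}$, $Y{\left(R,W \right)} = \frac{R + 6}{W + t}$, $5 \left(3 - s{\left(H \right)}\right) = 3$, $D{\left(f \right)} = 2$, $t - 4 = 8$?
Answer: $\frac{7}{720} \approx 0.0097222$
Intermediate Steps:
$t = 12$ ($t = 4 + 8 = 12$)
$s{\left(H \right)} = \frac{12}{5}$ ($s{\left(H \right)} = 3 - \frac{3}{5} = \frac{12}{5}$)
$Y{\left(R,W \right)} = \frac{6 + R}{12 + W}$ ($Y{\left(R,W \right)} = \frac{R + 6}{W + 12} = \frac{6 + R}{12 + W}$)
$y{\left(Q,L \right)} = \frac{18}{7} + \frac{3 L}{7}$ ($y{\left(Q,L \right)} = 6 \frac{6 + L}{12 + 2} = 6 \frac{6 + L}{14} = 6 \left(\frac{3}{7} + \frac{L}{14}\right) = \frac{18}{7} + \frac{3 L}{7}$)
$\frac{1}{87 + y{\left(s{\left(-7 \right)},31 \right)}} = \frac{1}{87 + \left(\frac{18}{7} + \frac{3}{7} \cdot 31\right)} = \frac{1}{87 + \left(\frac{18}{7} + \frac{93}{7}\right)} = \frac{1}{87 + \frac{111}{7}} = \frac{1}{\frac{720}{7}} = \frac{7}{720}$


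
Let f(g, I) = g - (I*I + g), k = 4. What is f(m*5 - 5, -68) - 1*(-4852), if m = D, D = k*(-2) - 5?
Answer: 228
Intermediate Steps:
D = -13 (D = 4*(-2) - 5 = -8 - 5 = -13)
m = -13
f(g, I) = -I² (f(g, I) = g - (I² + g) = g - (g + I²) = g + (-g - I²) = -I²)
f(m*5 - 5, -68) - 1*(-4852) = -1*(-68)² - 1*(-4852) = -1*4624 + 4852 = -4624 + 4852 = 228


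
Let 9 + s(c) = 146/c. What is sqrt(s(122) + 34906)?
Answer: sqrt(129856190)/61 ≈ 186.81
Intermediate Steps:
s(c) = -9 + 146/c
sqrt(s(122) + 34906) = sqrt((-9 + 146/122) + 34906) = sqrt((-9 + 146*(1/122)) + 34906) = sqrt((-9 + 73/61) + 34906) = sqrt(-476/61 + 34906) = sqrt(2128790/61) = sqrt(129856190)/61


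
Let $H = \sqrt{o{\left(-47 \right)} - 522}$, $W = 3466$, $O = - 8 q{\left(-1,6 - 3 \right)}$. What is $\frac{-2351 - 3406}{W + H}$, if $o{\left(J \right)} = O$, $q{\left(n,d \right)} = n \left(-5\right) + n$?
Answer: $- \frac{3325627}{2002285} + \frac{1919 i \sqrt{554}}{4004570} \approx -1.6609 + 0.011279 i$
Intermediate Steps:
$q{\left(n,d \right)} = - 4 n$ ($q{\left(n,d \right)} = - 5 n + n = - 4 n$)
$O = -32$ ($O = - 8 \left(\left(-4\right) \left(-1\right)\right) = \left(-8\right) 4 = -32$)
$o{\left(J \right)} = -32$
$H = i \sqrt{554}$ ($H = \sqrt{-32 - 522} = \sqrt{-554} = i \sqrt{554} \approx 23.537 i$)
$\frac{-2351 - 3406}{W + H} = \frac{-2351 - 3406}{3466 + i \sqrt{554}} = - \frac{5757}{3466 + i \sqrt{554}}$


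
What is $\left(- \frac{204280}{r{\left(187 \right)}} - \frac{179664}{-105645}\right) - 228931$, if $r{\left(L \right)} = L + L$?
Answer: $- \frac{1511143226899}{6585205} \approx -2.2948 \cdot 10^{5}$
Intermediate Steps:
$r{\left(L \right)} = 2 L$
$\left(- \frac{204280}{r{\left(187 \right)}} - \frac{179664}{-105645}\right) - 228931 = \left(- \frac{204280}{2 \cdot 187} - \frac{179664}{-105645}\right) - 228931 = \left(- \frac{204280}{374} - - \frac{59888}{35215}\right) - 228931 = \left(\left(-204280\right) \frac{1}{374} + \frac{59888}{35215}\right) - 228931 = \left(- \frac{102140}{187} + \frac{59888}{35215}\right) - 228931 = - \frac{3585661044}{6585205} - 228931 = - \frac{1511143226899}{6585205}$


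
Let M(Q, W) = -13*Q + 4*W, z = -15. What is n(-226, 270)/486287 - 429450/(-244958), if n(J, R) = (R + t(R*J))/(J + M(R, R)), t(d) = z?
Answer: 39619159031865/22598745025184 ≈ 1.7532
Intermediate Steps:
t(d) = -15
n(J, R) = (-15 + R)/(J - 9*R) (n(J, R) = (R - 15)/(J + (-13*R + 4*R)) = (-15 + R)/(J - 9*R))
n(-226, 270)/486287 - 429450/(-244958) = ((-15 + 270)/(-226 - 9*270))/486287 - 429450/(-244958) = (255/(-226 - 2430))*(1/486287) - 429450*(-1/244958) = (255/(-2656))*(1/486287) + 30675/17497 = -1/2656*255*(1/486287) + 30675/17497 = -255/2656*1/486287 + 30675/17497 = -255/1291578272 + 30675/17497 = 39619159031865/22598745025184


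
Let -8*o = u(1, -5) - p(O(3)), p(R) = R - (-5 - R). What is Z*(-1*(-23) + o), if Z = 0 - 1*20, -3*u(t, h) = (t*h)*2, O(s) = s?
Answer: -2875/6 ≈ -479.17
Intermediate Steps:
u(t, h) = -2*h*t/3 (u(t, h) = -t*h*2/3 = -h*t*2/3 = -2*h*t/3)
p(R) = 5 + 2*R (p(R) = R + (5 + R) = 5 + 2*R)
Z = -20 (Z = 0 - 20 = -20)
o = 23/24 (o = -(-⅔*(-5)*1 - (5 + 2*3))/8 = -(10/3 - (5 + 6))/8 = -(10/3 - 1*11)/8 = -(10/3 - 11)/8 = -⅛*(-23/3) = 23/24 ≈ 0.95833)
Z*(-1*(-23) + o) = -20*(-1*(-23) + 23/24) = -20*(23 + 23/24) = -20*575/24 = -2875/6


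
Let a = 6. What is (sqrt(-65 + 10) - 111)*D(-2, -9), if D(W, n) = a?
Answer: -666 + 6*I*sqrt(55) ≈ -666.0 + 44.497*I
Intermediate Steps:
D(W, n) = 6
(sqrt(-65 + 10) - 111)*D(-2, -9) = (sqrt(-65 + 10) - 111)*6 = (sqrt(-55) - 111)*6 = (I*sqrt(55) - 111)*6 = (-111 + I*sqrt(55))*6 = -666 + 6*I*sqrt(55)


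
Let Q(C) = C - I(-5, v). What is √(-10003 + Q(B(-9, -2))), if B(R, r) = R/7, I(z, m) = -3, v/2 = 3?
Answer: I*√490063/7 ≈ 100.01*I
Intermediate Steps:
v = 6 (v = 2*3 = 6)
B(R, r) = R/7 (B(R, r) = R*(⅐) = R/7)
Q(C) = 3 + C (Q(C) = C - 1*(-3) = C + 3 = 3 + C)
√(-10003 + Q(B(-9, -2))) = √(-10003 + (3 + (⅐)*(-9))) = √(-10003 + (3 - 9/7)) = √(-10003 + 12/7) = √(-70009/7) = I*√490063/7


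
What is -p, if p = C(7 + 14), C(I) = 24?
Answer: -24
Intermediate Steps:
p = 24
-p = -1*24 = -24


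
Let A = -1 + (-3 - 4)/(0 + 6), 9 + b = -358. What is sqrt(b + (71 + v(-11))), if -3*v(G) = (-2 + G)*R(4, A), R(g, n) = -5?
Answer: I*sqrt(2859)/3 ≈ 17.823*I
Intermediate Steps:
b = -367 (b = -9 - 358 = -367)
A = -13/6 (A = -1 - 7/6 = -13/6 ≈ -2.1667)
v(G) = -10/3 + 5*G/3 (v(G) = -(-2 + G)*(-5)/3 = -(10 - 5*G)/3 = -10/3 + 5*G/3)
sqrt(b + (71 + v(-11))) = sqrt(-367 + (71 + (-10/3 + (5/3)*(-11)))) = sqrt(-367 + (71 + (-10/3 - 55/3))) = sqrt(-367 + (71 - 65/3)) = sqrt(-367 + 148/3) = sqrt(-953/3) = I*sqrt(2859)/3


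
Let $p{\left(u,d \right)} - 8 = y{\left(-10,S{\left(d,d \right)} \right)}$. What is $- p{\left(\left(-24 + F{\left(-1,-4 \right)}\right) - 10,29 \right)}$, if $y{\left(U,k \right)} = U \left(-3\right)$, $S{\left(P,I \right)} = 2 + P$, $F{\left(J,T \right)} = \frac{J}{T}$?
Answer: $-38$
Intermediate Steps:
$y{\left(U,k \right)} = - 3 U$
$p{\left(u,d \right)} = 38$ ($p{\left(u,d \right)} = 8 - -30 = 8 + 30 = 38$)
$- p{\left(\left(-24 + F{\left(-1,-4 \right)}\right) - 10,29 \right)} = \left(-1\right) 38 = -38$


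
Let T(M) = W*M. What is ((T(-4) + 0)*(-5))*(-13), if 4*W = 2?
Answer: -130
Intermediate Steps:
W = ½ (W = (¼)*2 = ½ ≈ 0.50000)
T(M) = M/2
((T(-4) + 0)*(-5))*(-13) = (((½)*(-4) + 0)*(-5))*(-13) = ((-2 + 0)*(-5))*(-13) = -2*(-5)*(-13) = 10*(-13) = -130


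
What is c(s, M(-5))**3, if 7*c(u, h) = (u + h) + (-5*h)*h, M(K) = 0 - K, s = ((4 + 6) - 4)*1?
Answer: -1481544/343 ≈ -4319.4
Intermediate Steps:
s = 6 (s = (10 - 4)*1 = 6*1 = 6)
M(K) = -K
c(u, h) = -5*h**2/7 + h/7 + u/7 (c(u, h) = ((u + h) + (-5*h)*h)/7 = ((h + u) - 5*h**2)/7 = (h + u - 5*h**2)/7 = -5*h**2/7 + h/7 + u/7)
c(s, M(-5))**3 = (-5*(-1*(-5))**2/7 + (-1*(-5))/7 + (1/7)*6)**3 = (-5/7*5**2 + (1/7)*5 + 6/7)**3 = (-5/7*25 + 5/7 + 6/7)**3 = (-125/7 + 5/7 + 6/7)**3 = (-114/7)**3 = -1481544/343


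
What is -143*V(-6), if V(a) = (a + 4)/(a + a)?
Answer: -143/6 ≈ -23.833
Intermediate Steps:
V(a) = (4 + a)/(2*a) (V(a) = (4 + a)/((2*a)) = (4 + a)*(1/(2*a)) = (4 + a)/(2*a))
-143*V(-6) = -143*(4 - 6)/(2*(-6)) = -143*(-1)*(-2)/(2*6) = -143*1/6 = -143/6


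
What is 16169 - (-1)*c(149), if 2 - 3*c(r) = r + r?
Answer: 48211/3 ≈ 16070.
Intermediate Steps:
c(r) = 2/3 - 2*r/3 (c(r) = 2/3 - (r + r)/3 = 2/3 - 2*r/3)
16169 - (-1)*c(149) = 16169 - (-1)*(2/3 - 2/3*149) = 16169 - (-1)*(2/3 - 298/3) = 16169 - (-1)*(-296)/3 = 16169 - 1*296/3 = 16169 - 296/3 = 48211/3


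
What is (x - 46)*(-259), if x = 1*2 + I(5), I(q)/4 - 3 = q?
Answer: 3108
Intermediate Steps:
I(q) = 12 + 4*q
x = 34 (x = 1*2 + (12 + 4*5) = 2 + (12 + 20) = 2 + 32 = 34)
(x - 46)*(-259) = (34 - 46)*(-259) = -12*(-259) = 3108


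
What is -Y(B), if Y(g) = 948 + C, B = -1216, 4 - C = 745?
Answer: -207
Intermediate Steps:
C = -741 (C = 4 - 1*745 = 4 - 745 = -741)
Y(g) = 207 (Y(g) = 948 - 741 = 207)
-Y(B) = -1*207 = -207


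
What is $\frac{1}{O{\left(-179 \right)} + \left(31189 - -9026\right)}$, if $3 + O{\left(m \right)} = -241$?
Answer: $\frac{1}{39971} \approx 2.5018 \cdot 10^{-5}$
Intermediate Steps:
$O{\left(m \right)} = -244$ ($O{\left(m \right)} = -3 - 241 = -244$)
$\frac{1}{O{\left(-179 \right)} + \left(31189 - -9026\right)} = \frac{1}{-244 + \left(31189 - -9026\right)} = \frac{1}{-244 + \left(31189 + 9026\right)} = \frac{1}{-244 + 40215} = \frac{1}{39971}$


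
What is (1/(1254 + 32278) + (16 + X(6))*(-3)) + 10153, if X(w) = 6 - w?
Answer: 338840861/33532 ≈ 10105.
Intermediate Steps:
(1/(1254 + 32278) + (16 + X(6))*(-3)) + 10153 = (1/(1254 + 32278) + (16 + (6 - 1*6))*(-3)) + 10153 = (1/33532 + (16 + (6 - 6))*(-3)) + 10153 = (1/33532 + (16 + 0)*(-3)) + 10153 = (1/33532 + 16*(-3)) + 10153 = (1/33532 - 48) + 10153 = -1609535/33532 + 10153 = 338840861/33532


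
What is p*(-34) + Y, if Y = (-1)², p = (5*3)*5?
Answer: -2549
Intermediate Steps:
p = 75 (p = 15*5 = 75)
Y = 1
p*(-34) + Y = 75*(-34) + 1 = -2550 + 1 = -2549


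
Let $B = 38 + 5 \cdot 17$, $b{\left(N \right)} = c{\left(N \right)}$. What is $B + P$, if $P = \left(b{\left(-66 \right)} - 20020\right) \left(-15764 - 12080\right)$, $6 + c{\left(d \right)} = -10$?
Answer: $557882507$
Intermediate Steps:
$c{\left(d \right)} = -16$ ($c{\left(d \right)} = -6 - 10 = -16$)
$b{\left(N \right)} = -16$
$B = 123$ ($B = 38 + 85 = 123$)
$P = 557882384$ ($P = \left(-16 - 20020\right) \left(-15764 - 12080\right) = \left(-20036\right) \left(-27844\right) = 557882384$)
$B + P = 123 + 557882384 = 557882507$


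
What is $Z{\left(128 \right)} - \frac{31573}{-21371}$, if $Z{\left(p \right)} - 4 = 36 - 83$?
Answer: $- \frac{887380}{21371} \approx -41.523$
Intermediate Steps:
$Z{\left(p \right)} = -43$ ($Z{\left(p \right)} = 4 + \left(36 - 83\right) = 4 - 47 = -43$)
$Z{\left(128 \right)} - \frac{31573}{-21371} = -43 - \frac{31573}{-21371} = -43 - 31573 \left(- \frac{1}{21371}\right) = -43 - - \frac{31573}{21371} = -43 + \frac{31573}{21371} = - \frac{887380}{21371}$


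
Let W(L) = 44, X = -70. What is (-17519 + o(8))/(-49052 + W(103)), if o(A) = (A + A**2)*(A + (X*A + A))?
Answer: 56687/49008 ≈ 1.1567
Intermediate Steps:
o(A) = -68*A*(A + A**2) (o(A) = (A + A**2)*(A + (-70*A + A)) = (A + A**2)*(A - 69*A) = (A + A**2)*(-68*A) = -68*A*(A + A**2))
(-17519 + o(8))/(-49052 + W(103)) = (-17519 + 68*8**2*(-1 - 1*8))/(-49052 + 44) = (-17519 + 68*64*(-1 - 8))/(-49008) = (-17519 + 68*64*(-9))*(-1/49008) = (-17519 - 39168)*(-1/49008) = -56687*(-1/49008) = 56687/49008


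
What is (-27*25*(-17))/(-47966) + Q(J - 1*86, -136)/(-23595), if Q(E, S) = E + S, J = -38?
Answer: -3973561/17411658 ≈ -0.22821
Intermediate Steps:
(-27*25*(-17))/(-47966) + Q(J - 1*86, -136)/(-23595) = (-27*25*(-17))/(-47966) + ((-38 - 1*86) - 136)/(-23595) = -675*(-17)*(-1/47966) + ((-38 - 86) - 136)*(-1/23595) = 11475*(-1/47966) + (-124 - 136)*(-1/23595) = -11475/47966 - 260*(-1/23595) = -11475/47966 + 4/363 = -3973561/17411658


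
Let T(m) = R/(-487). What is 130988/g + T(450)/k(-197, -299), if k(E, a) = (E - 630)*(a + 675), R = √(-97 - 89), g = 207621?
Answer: 130988/207621 + I*√186/151433624 ≈ 0.6309 + 9.006e-8*I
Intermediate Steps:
R = I*√186 (R = √(-186) = I*√186 ≈ 13.638*I)
T(m) = -I*√186/487 (T(m) = (I*√186)/(-487) = (I*√186)*(-1/487) = -I*√186/487)
k(E, a) = (-630 + E)*(675 + a)
130988/g + T(450)/k(-197, -299) = 130988/207621 + (-I*√186/487)/(-425250 - 630*(-299) + 675*(-197) - 197*(-299)) = 130988*(1/207621) + (-I*√186/487)/(-425250 + 188370 - 132975 + 58903) = 130988/207621 - I*√186/487/(-310952) = 130988/207621 - I*√186/487*(-1/310952) = 130988/207621 + I*√186/151433624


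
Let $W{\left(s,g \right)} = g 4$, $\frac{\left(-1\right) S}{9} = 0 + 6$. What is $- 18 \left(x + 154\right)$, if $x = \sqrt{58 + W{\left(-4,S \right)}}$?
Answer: $-2772 - 18 i \sqrt{158} \approx -2772.0 - 226.26 i$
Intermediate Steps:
$S = -54$ ($S = - 9 \left(0 + 6\right) = \left(-9\right) 6 = -54$)
$W{\left(s,g \right)} = 4 g$
$x = i \sqrt{158}$ ($x = \sqrt{58 + 4 \left(-54\right)} = \sqrt{58 - 216} = \sqrt{-158} = i \sqrt{158} \approx 12.57 i$)
$- 18 \left(x + 154\right) = - 18 \left(i \sqrt{158} + 154\right) = - 18 \left(154 + i \sqrt{158}\right) = -2772 - 18 i \sqrt{158}$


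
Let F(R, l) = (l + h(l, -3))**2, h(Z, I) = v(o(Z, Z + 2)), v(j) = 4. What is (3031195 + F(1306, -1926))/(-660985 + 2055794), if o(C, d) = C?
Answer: 6725279/1394809 ≈ 4.8216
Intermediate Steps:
h(Z, I) = 4
F(R, l) = (4 + l)**2 (F(R, l) = (l + 4)**2 = (4 + l)**2)
(3031195 + F(1306, -1926))/(-660985 + 2055794) = (3031195 + (4 - 1926)**2)/(-660985 + 2055794) = (3031195 + (-1922)**2)/1394809 = (3031195 + 3694084)*(1/1394809) = 6725279*(1/1394809) = 6725279/1394809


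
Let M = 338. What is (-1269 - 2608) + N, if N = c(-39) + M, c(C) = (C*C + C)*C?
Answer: -61337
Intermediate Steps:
c(C) = C*(C + C²) (c(C) = (C² + C)*C = (C + C²)*C = C*(C + C²))
N = -57460 (N = (-39)²*(1 - 39) + 338 = 1521*(-38) + 338 = -57798 + 338 = -57460)
(-1269 - 2608) + N = (-1269 - 2608) - 57460 = -3877 - 57460 = -61337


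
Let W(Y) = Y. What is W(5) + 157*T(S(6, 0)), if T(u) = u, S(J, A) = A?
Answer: 5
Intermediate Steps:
W(5) + 157*T(S(6, 0)) = 5 + 157*0 = 5 + 0 = 5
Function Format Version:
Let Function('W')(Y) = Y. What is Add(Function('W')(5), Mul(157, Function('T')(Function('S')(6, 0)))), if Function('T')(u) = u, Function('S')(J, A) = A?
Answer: 5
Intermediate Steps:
Add(Function('W')(5), Mul(157, Function('T')(Function('S')(6, 0)))) = Add(5, Mul(157, 0)) = Add(5, 0) = 5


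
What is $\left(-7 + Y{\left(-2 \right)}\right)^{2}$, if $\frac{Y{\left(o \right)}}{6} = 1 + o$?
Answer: $169$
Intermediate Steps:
$Y{\left(o \right)} = 6 + 6 o$ ($Y{\left(o \right)} = 6 \left(1 + o\right) = 6 + 6 o$)
$\left(-7 + Y{\left(-2 \right)}\right)^{2} = \left(-7 + \left(6 + 6 \left(-2\right)\right)\right)^{2} = \left(-7 + \left(6 - 12\right)\right)^{2} = \left(-7 - 6\right)^{2} = \left(-13\right)^{2} = 169$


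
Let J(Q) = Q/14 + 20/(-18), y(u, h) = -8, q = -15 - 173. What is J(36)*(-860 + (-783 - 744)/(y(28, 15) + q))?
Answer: -3841759/3087 ≈ -1244.5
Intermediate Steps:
q = -188
J(Q) = -10/9 + Q/14 (J(Q) = Q*(1/14) + 20*(-1/18) = Q/14 - 10/9 = -10/9 + Q/14)
J(36)*(-860 + (-783 - 744)/(y(28, 15) + q)) = (-10/9 + (1/14)*36)*(-860 + (-783 - 744)/(-8 - 188)) = (-10/9 + 18/7)*(-860 - 1527/(-196)) = 92*(-860 - 1527*(-1/196))/63 = 92*(-860 + 1527/196)/63 = (92/63)*(-167033/196) = -3841759/3087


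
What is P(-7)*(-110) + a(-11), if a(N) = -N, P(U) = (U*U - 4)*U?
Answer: 34661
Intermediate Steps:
P(U) = U*(-4 + U**2) (P(U) = (U**2 - 4)*U = (-4 + U**2)*U = U*(-4 + U**2))
P(-7)*(-110) + a(-11) = -7*(-4 + (-7)**2)*(-110) - 1*(-11) = -7*(-4 + 49)*(-110) + 11 = -7*45*(-110) + 11 = -315*(-110) + 11 = 34650 + 11 = 34661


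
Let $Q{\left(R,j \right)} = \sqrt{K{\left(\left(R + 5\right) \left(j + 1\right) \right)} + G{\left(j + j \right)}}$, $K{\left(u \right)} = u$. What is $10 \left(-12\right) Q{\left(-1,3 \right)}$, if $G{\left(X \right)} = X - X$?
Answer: $-480$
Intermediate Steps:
$G{\left(X \right)} = 0$
$Q{\left(R,j \right)} = \sqrt{\left(1 + j\right) \left(5 + R\right)}$ ($Q{\left(R,j \right)} = \sqrt{\left(R + 5\right) \left(j + 1\right) + 0} = \sqrt{\left(5 + R\right) \left(1 + j\right) + 0} = \sqrt{\left(1 + j\right) \left(5 + R\right) + 0} = \sqrt{\left(1 + j\right) \left(5 + R\right)}$)
$10 \left(-12\right) Q{\left(-1,3 \right)} = 10 \left(-12\right) \sqrt{5 - 1 + 5 \cdot 3 - 3} = - 120 \sqrt{5 - 1 + 15 - 3} = - 120 \sqrt{16} = \left(-120\right) 4 = -480$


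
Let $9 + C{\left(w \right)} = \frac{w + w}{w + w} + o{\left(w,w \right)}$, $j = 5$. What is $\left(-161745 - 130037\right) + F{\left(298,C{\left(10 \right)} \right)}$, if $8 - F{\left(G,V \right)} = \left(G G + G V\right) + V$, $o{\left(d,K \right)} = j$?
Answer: $-379681$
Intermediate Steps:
$o{\left(d,K \right)} = 5$
$C{\left(w \right)} = -3$ ($C{\left(w \right)} = -9 + \left(\frac{w + w}{w + w} + 5\right) = -9 + \left(\frac{2 w}{2 w} + 5\right) = -9 + \left(2 w \frac{1}{2 w} + 5\right) = -9 + \left(1 + 5\right) = -9 + 6 = -3$)
$F{\left(G,V \right)} = 8 - V - G^{2} - G V$ ($F{\left(G,V \right)} = 8 - \left(\left(G G + G V\right) + V\right) = 8 - \left(\left(G^{2} + G V\right) + V\right) = 8 - \left(V + G^{2} + G V\right) = 8 - V - G^{2} - G V$)
$\left(-161745 - 130037\right) + F{\left(298,C{\left(10 \right)} \right)} = \left(-161745 - 130037\right) - \left(88793 - 894\right) = -291782 + \left(8 + 3 - 88804 + 894\right) = -291782 - 87899 = -379681$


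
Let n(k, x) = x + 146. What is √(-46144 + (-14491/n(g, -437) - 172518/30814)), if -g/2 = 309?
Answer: 2*I*√231665416678729005/4483437 ≈ 214.71*I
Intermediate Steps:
g = -618 (g = -2*309 = -618)
n(k, x) = 146 + x
√(-46144 + (-14491/n(g, -437) - 172518/30814)) = √(-46144 + (-14491/(146 - 437) - 172518/30814)) = √(-46144 + (-14491/(-291) - 172518*1/30814)) = √(-46144 + (-14491*(-1/291) - 86259/15407)) = √(-46144 + (14491/291 - 86259/15407)) = √(-46144 + 198161468/4483437) = √(-206685555460/4483437) = 2*I*√231665416678729005/4483437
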